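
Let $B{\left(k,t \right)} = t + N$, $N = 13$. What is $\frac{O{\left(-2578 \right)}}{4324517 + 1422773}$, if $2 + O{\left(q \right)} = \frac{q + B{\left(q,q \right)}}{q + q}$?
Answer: $- \frac{5169}{29633027240} \approx -1.7443 \cdot 10^{-7}$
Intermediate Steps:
$B{\left(k,t \right)} = 13 + t$ ($B{\left(k,t \right)} = t + 13 = 13 + t$)
$O{\left(q \right)} = -2 + \frac{13 + 2 q}{2 q}$ ($O{\left(q \right)} = -2 + \frac{q + \left(13 + q\right)}{q + q} = -2 + \frac{13 + 2 q}{2 q}$)
$\frac{O{\left(-2578 \right)}}{4324517 + 1422773} = \frac{\frac{1}{-2578} \left(\frac{13}{2} - -2578\right)}{4324517 + 1422773} = \frac{\left(- \frac{1}{2578}\right) \left(\frac{13}{2} + 2578\right)}{5747290} = \left(- \frac{1}{2578}\right) \frac{5169}{2} \cdot \frac{1}{5747290} = \left(- \frac{5169}{5156}\right) \frac{1}{5747290} = - \frac{5169}{29633027240}$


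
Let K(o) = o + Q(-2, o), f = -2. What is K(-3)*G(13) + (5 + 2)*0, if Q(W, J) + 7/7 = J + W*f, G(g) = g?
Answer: -39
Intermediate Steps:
Q(W, J) = -1 + J - 2*W (Q(W, J) = -1 + (J + W*(-2)) = -1 + (J - 2*W) = -1 + J - 2*W)
K(o) = 3 + 2*o (K(o) = o + (-1 + o - 2*(-2)) = o + (-1 + o + 4) = o + (3 + o) = 3 + 2*o)
K(-3)*G(13) + (5 + 2)*0 = (3 + 2*(-3))*13 + (5 + 2)*0 = (3 - 6)*13 + 7*0 = -3*13 + 0 = -39 + 0 = -39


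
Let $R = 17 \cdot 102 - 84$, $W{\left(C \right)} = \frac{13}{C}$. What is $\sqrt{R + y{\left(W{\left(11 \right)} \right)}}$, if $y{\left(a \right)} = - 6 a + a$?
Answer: $\frac{\sqrt{198935}}{11} \approx 40.547$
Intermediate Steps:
$y{\left(a \right)} = - 5 a$
$R = 1650$ ($R = 1734 - 84 = 1650$)
$\sqrt{R + y{\left(W{\left(11 \right)} \right)}} = \sqrt{1650 - 5 \cdot \frac{13}{11}} = \sqrt{1650 - 5 \cdot 13 \cdot \frac{1}{11}} = \sqrt{1650 - \frac{65}{11}} = \sqrt{\frac{18085}{11}} = \frac{\sqrt{198935}}{11}$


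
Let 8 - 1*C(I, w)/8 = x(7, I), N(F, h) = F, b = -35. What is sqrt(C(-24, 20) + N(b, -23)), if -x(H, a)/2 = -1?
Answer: sqrt(13) ≈ 3.6056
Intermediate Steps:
x(H, a) = 2 (x(H, a) = -2*(-1) = 2)
C(I, w) = 48 (C(I, w) = 64 - 8*2 = 64 - 16 = 48)
sqrt(C(-24, 20) + N(b, -23)) = sqrt(48 - 35) = sqrt(13)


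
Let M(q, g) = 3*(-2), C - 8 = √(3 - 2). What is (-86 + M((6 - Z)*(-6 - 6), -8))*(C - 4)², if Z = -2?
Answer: -2300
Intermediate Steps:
C = 9 (C = 8 + √(3 - 2) = 8 + √1 = 8 + 1 = 9)
M(q, g) = -6
(-86 + M((6 - Z)*(-6 - 6), -8))*(C - 4)² = (-86 - 6)*(9 - 4)² = -92*5² = -92*25 = -2300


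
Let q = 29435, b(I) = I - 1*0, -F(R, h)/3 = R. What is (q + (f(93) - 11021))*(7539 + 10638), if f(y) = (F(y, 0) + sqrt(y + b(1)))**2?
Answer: 1751335773 - 10142766*sqrt(94) ≈ 1.6530e+9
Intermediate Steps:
F(R, h) = -3*R
b(I) = I (b(I) = I + 0 = I)
f(y) = (sqrt(1 + y) - 3*y)**2 (f(y) = (-3*y + sqrt(y + 1))**2 = (-3*y + sqrt(1 + y))**2 = (sqrt(1 + y) - 3*y)**2)
(q + (f(93) - 11021))*(7539 + 10638) = (29435 + ((-sqrt(1 + 93) + 3*93)**2 - 11021))*(7539 + 10638) = (29435 + ((-sqrt(94) + 279)**2 - 11021))*18177 = (29435 + ((279 - sqrt(94))**2 - 11021))*18177 = (29435 + (-11021 + (279 - sqrt(94))**2))*18177 = (18414 + (279 - sqrt(94))**2)*18177 = 334711278 + 18177*(279 - sqrt(94))**2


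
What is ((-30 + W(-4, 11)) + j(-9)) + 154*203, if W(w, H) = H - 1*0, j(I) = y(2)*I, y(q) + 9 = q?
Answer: 31306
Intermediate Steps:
y(q) = -9 + q
j(I) = -7*I (j(I) = (-9 + 2)*I = -7*I)
W(w, H) = H (W(w, H) = H + 0 = H)
((-30 + W(-4, 11)) + j(-9)) + 154*203 = ((-30 + 11) - 7*(-9)) + 154*203 = (-19 + 63) + 31262 = 44 + 31262 = 31306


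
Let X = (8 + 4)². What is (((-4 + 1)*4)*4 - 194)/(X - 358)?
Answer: 121/107 ≈ 1.1308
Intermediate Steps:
X = 144 (X = 12² = 144)
(((-4 + 1)*4)*4 - 194)/(X - 358) = (((-4 + 1)*4)*4 - 194)/(144 - 358) = (-3*4*4 - 194)/(-214) = (-12*4 - 194)*(-1/214) = (-48 - 194)*(-1/214) = -242*(-1/214) = 121/107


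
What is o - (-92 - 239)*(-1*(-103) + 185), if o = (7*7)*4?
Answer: 95524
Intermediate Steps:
o = 196 (o = 49*4 = 196)
o - (-92 - 239)*(-1*(-103) + 185) = 196 - (-92 - 239)*(-1*(-103) + 185) = 196 - (-331)*(103 + 185) = 196 - (-331)*288 = 196 - 1*(-95328) = 196 + 95328 = 95524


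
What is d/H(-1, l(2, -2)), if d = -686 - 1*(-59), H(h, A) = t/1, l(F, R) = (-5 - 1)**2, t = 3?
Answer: -209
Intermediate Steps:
l(F, R) = 36 (l(F, R) = (-6)**2 = 36)
H(h, A) = 3 (H(h, A) = 3/1 = 3*1 = 3)
d = -627 (d = -686 + 59 = -627)
d/H(-1, l(2, -2)) = -627/3 = -627*1/3 = -209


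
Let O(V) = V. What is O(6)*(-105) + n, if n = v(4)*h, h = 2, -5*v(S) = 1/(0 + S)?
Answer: -6301/10 ≈ -630.10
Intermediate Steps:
v(S) = -1/(5*S) (v(S) = -1/(5*(0 + S)) = -1/(5*S))
n = -⅒ (n = -⅕/4*2 = -⅕*¼*2 = -1/20*2 = -⅒ ≈ -0.10000)
O(6)*(-105) + n = 6*(-105) - ⅒ = -630 - ⅒ = -6301/10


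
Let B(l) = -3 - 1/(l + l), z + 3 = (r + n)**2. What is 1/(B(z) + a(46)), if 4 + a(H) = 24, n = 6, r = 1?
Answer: 92/1563 ≈ 0.058861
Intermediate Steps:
a(H) = 20 (a(H) = -4 + 24 = 20)
z = 46 (z = -3 + (1 + 6)**2 = -3 + 7**2 = -3 + 49 = 46)
B(l) = -3 - 1/(2*l)
1/(B(z) + a(46)) = 1/((-3 - 1/2/46) + 20) = 1/((-3 - 1/2*1/46) + 20) = 1/((-3 - 1/92) + 20) = 1/(-277/92 + 20) = 1/(1563/92) = 92/1563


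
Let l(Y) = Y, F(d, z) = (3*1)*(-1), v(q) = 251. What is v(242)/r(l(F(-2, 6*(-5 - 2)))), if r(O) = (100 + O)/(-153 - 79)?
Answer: -58232/97 ≈ -600.33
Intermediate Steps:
F(d, z) = -3 (F(d, z) = 3*(-1) = -3)
r(O) = -25/58 - O/232 (r(O) = (100 + O)/(-232) = (100 + O)*(-1/232) = -25/58 - O/232)
v(242)/r(l(F(-2, 6*(-5 - 2)))) = 251/(-25/58 - 1/232*(-3)) = 251/(-25/58 + 3/232) = 251/(-97/232) = 251*(-232/97) = -58232/97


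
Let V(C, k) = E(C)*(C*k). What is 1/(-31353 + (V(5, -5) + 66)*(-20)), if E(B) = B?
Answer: -1/30173 ≈ -3.3142e-5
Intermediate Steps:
V(C, k) = k*C**2 (V(C, k) = C*(C*k) = k*C**2)
1/(-31353 + (V(5, -5) + 66)*(-20)) = 1/(-31353 + (-5*5**2 + 66)*(-20)) = 1/(-31353 + (-5*25 + 66)*(-20)) = 1/(-31353 + (-125 + 66)*(-20)) = 1/(-31353 - 59*(-20)) = 1/(-31353 + 1180) = 1/(-30173) = -1/30173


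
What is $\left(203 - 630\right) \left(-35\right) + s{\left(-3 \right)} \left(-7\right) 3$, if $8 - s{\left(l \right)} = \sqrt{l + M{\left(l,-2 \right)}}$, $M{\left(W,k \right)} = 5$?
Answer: $14777 + 21 \sqrt{2} \approx 14807.0$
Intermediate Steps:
$s{\left(l \right)} = 8 - \sqrt{5 + l}$ ($s{\left(l \right)} = 8 - \sqrt{l + 5} = 8 - \sqrt{5 + l}$)
$\left(203 - 630\right) \left(-35\right) + s{\left(-3 \right)} \left(-7\right) 3 = \left(203 - 630\right) \left(-35\right) + \left(8 - \sqrt{5 - 3}\right) \left(-7\right) 3 = \left(-427\right) \left(-35\right) + \left(8 - \sqrt{2}\right) \left(-7\right) 3 = 14945 + \left(-56 + 7 \sqrt{2}\right) 3 = 14945 - \left(168 - 21 \sqrt{2}\right) = 14777 + 21 \sqrt{2}$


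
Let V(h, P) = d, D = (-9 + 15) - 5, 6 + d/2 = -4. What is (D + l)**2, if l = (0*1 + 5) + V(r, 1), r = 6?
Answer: 196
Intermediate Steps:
d = -20 (d = -12 + 2*(-4) = -12 - 8 = -20)
D = 1 (D = 6 - 5 = 1)
V(h, P) = -20
l = -15 (l = (0*1 + 5) - 20 = (0 + 5) - 20 = 5 - 20 = -15)
(D + l)**2 = (1 - 15)**2 = (-14)**2 = 196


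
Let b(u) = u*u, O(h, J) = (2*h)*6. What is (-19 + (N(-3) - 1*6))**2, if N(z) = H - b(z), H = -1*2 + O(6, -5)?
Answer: 1296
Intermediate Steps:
O(h, J) = 12*h
b(u) = u**2
H = 70 (H = -1*2 + 12*6 = -2 + 72 = 70)
N(z) = 70 - z**2
(-19 + (N(-3) - 1*6))**2 = (-19 + ((70 - 1*(-3)**2) - 1*6))**2 = (-19 + ((70 - 1*9) - 6))**2 = (-19 + ((70 - 9) - 6))**2 = (-19 + (61 - 6))**2 = (-19 + 55)**2 = 36**2 = 1296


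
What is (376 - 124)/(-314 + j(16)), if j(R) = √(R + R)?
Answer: -19782/24641 - 252*√2/24641 ≈ -0.81727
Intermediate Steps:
j(R) = √2*√R (j(R) = √(2*R) = √2*√R)
(376 - 124)/(-314 + j(16)) = (376 - 124)/(-314 + √2*√16) = 252/(-314 + √2*4) = 252/(-314 + 4*√2)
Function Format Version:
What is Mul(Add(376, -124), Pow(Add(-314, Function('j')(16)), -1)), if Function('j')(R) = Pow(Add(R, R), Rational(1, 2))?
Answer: Add(Rational(-19782, 24641), Mul(Rational(-252, 24641), Pow(2, Rational(1, 2)))) ≈ -0.81727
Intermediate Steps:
Function('j')(R) = Mul(Pow(2, Rational(1, 2)), Pow(R, Rational(1, 2))) (Function('j')(R) = Pow(Mul(2, R), Rational(1, 2)) = Mul(Pow(2, Rational(1, 2)), Pow(R, Rational(1, 2))))
Mul(Add(376, -124), Pow(Add(-314, Function('j')(16)), -1)) = Mul(Add(376, -124), Pow(Add(-314, Mul(Pow(2, Rational(1, 2)), Pow(16, Rational(1, 2)))), -1)) = Mul(252, Pow(Add(-314, Mul(Pow(2, Rational(1, 2)), 4)), -1)) = Mul(252, Pow(Add(-314, Mul(4, Pow(2, Rational(1, 2)))), -1))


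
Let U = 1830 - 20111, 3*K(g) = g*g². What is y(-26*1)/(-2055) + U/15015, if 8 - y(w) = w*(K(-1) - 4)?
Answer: -7199177/6171165 ≈ -1.1666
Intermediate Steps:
K(g) = g³/3 (K(g) = (g*g²)/3 = g³/3)
y(w) = 8 + 13*w/3 (y(w) = 8 - w*((⅓)*(-1)³ - 4) = 8 - w*((⅓)*(-1) - 4) = 8 - w*(-⅓ - 4) = 8 - w*(-13)/3 = 8 - (-13)*w/3 = 8 + 13*w/3)
U = -18281
y(-26*1)/(-2055) + U/15015 = (8 + 13*(-26*1)/3)/(-2055) - 18281/15015 = (8 + (13/3)*(-26))*(-1/2055) - 18281*1/15015 = (8 - 338/3)*(-1/2055) - 18281/15015 = -314/3*(-1/2055) - 18281/15015 = 314/6165 - 18281/15015 = -7199177/6171165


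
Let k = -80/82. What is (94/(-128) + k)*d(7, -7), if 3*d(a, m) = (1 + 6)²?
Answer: -219863/7872 ≈ -27.930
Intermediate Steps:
d(a, m) = 49/3 (d(a, m) = (1 + 6)²/3 = (⅓)*7² = (⅓)*49 = 49/3)
k = -40/41 (k = -80*1/82 = -40/41 ≈ -0.97561)
(94/(-128) + k)*d(7, -7) = (94/(-128) - 40/41)*(49/3) = (94*(-1/128) - 40/41)*(49/3) = (-47/64 - 40/41)*(49/3) = -4487/2624*49/3 = -219863/7872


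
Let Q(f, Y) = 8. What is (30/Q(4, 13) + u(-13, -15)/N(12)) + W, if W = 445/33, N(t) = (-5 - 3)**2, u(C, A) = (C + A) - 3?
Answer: 35377/2112 ≈ 16.750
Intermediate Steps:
u(C, A) = -3 + A + C (u(C, A) = (A + C) - 3 = -3 + A + C)
N(t) = 64 (N(t) = (-8)**2 = 64)
W = 445/33 (W = 445*(1/33) = 445/33 ≈ 13.485)
(30/Q(4, 13) + u(-13, -15)/N(12)) + W = (30/8 + (-3 - 15 - 13)/64) + 445/33 = (30*(1/8) - 31*1/64) + 445/33 = (15/4 - 31/64) + 445/33 = 209/64 + 445/33 = 35377/2112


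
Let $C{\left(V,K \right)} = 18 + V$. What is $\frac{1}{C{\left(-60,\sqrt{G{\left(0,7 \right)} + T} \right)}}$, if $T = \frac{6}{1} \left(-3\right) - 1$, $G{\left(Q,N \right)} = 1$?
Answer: $- \frac{1}{42} \approx -0.02381$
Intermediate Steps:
$T = -19$ ($T = 6 \cdot 1 \left(-3\right) - 1 = 6 \left(-3\right) - 1 = -18 - 1 = -19$)
$\frac{1}{C{\left(-60,\sqrt{G{\left(0,7 \right)} + T} \right)}} = \frac{1}{18 - 60} = \frac{1}{-42} = - \frac{1}{42}$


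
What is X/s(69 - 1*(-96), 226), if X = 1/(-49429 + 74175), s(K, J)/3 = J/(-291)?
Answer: -97/5592596 ≈ -1.7344e-5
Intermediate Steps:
s(K, J) = -J/97 (s(K, J) = 3*(J/(-291)) = 3*(J*(-1/291)) = 3*(-J/291) = -J/97)
X = 1/24746 ≈ 4.0411e-5
X/s(69 - 1*(-96), 226) = 1/(24746*((-1/97*226))) = 1/(24746*(-226/97)) = (1/24746)*(-97/226) = -97/5592596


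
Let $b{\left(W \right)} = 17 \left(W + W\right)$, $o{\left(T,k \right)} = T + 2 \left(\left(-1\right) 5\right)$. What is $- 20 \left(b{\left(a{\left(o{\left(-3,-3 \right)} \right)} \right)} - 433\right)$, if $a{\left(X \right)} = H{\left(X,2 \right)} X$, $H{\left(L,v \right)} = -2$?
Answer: $-9020$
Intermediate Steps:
$o{\left(T,k \right)} = -10 + T$ ($o{\left(T,k \right)} = T + 2 \left(-5\right) = T - 10 = -10 + T$)
$a{\left(X \right)} = - 2 X$
$b{\left(W \right)} = 34 W$ ($b{\left(W \right)} = 17 \cdot 2 W = 34 W$)
$- 20 \left(b{\left(a{\left(o{\left(-3,-3 \right)} \right)} \right)} - 433\right) = - 20 \left(34 \left(- 2 \left(-10 - 3\right)\right) - 433\right) = - 20 \left(34 \left(\left(-2\right) \left(-13\right)\right) - 433\right) = - 20 \left(34 \cdot 26 - 433\right) = - 20 \left(884 - 433\right) = \left(-20\right) 451 = -9020$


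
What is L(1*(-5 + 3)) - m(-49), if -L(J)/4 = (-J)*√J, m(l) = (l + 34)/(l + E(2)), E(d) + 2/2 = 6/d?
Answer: -15/47 - 8*I*√2 ≈ -0.31915 - 11.314*I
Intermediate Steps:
E(d) = -1 + 6/d
m(l) = (34 + l)/(2 + l) (m(l) = (l + 34)/(l + (6 - 1*2)/2) = (34 + l)/(l + (6 - 2)/2) = (34 + l)/(l + (½)*4) = (34 + l)/(l + 2) = (34 + l)/(2 + l))
L(J) = 4*J^(3/2) (L(J) = -4*(-J)*√J = -(-4)*J^(3/2) = 4*J^(3/2))
L(1*(-5 + 3)) - m(-49) = 4*(1*(-5 + 3))^(3/2) - (34 - 49)/(2 - 49) = 4*(1*(-2))^(3/2) - (-15)/(-47) = 4*(-2)^(3/2) - (-1)*(-15)/47 = 4*(-2*I*√2) - 1*15/47 = -8*I*√2 - 15/47 = -15/47 - 8*I*√2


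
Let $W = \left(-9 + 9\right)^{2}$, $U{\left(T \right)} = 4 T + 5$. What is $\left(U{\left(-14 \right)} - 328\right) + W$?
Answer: $-379$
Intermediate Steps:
$U{\left(T \right)} = 5 + 4 T$
$W = 0$ ($W = 0^{2} = 0$)
$\left(U{\left(-14 \right)} - 328\right) + W = \left(\left(5 + 4 \left(-14\right)\right) - 328\right) + 0 = \left(\left(5 - 56\right) - 328\right) + 0 = \left(-51 - 328\right) + 0 = -379 + 0 = -379$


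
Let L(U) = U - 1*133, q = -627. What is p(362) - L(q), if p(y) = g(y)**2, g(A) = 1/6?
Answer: 27361/36 ≈ 760.03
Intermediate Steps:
g(A) = 1/6
L(U) = -133 + U (L(U) = U - 133 = -133 + U)
p(y) = 1/36 (p(y) = (1/6)**2 = 1/36)
p(362) - L(q) = 1/36 - (-133 - 627) = 1/36 - 1*(-760) = 1/36 + 760 = 27361/36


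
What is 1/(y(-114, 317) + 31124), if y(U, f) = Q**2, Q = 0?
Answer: 1/31124 ≈ 3.2130e-5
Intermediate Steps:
y(U, f) = 0 (y(U, f) = 0**2 = 0)
1/(y(-114, 317) + 31124) = 1/(0 + 31124) = 1/31124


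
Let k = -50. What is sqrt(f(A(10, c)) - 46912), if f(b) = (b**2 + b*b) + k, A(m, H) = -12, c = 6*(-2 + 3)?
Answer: 3*I*sqrt(5186) ≈ 216.04*I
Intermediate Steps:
c = 6 (c = 6*1 = 6)
f(b) = -50 + 2*b**2 (f(b) = (b**2 + b*b) - 50 = (b**2 + b**2) - 50 = 2*b**2 - 50 = -50 + 2*b**2)
sqrt(f(A(10, c)) - 46912) = sqrt((-50 + 2*(-12)**2) - 46912) = sqrt((-50 + 2*144) - 46912) = sqrt((-50 + 288) - 46912) = sqrt(238 - 46912) = sqrt(-46674) = 3*I*sqrt(5186)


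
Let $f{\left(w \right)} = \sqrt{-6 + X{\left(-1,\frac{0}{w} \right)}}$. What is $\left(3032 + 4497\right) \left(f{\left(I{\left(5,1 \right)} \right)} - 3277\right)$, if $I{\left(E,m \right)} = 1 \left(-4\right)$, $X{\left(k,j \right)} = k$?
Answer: $-24672533 + 7529 i \sqrt{7} \approx -2.4673 \cdot 10^{7} + 19920.0 i$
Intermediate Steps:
$I{\left(E,m \right)} = -4$
$f{\left(w \right)} = i \sqrt{7}$ ($f{\left(w \right)} = \sqrt{-6 - 1} = \sqrt{-7} = i \sqrt{7}$)
$\left(3032 + 4497\right) \left(f{\left(I{\left(5,1 \right)} \right)} - 3277\right) = \left(3032 + 4497\right) \left(i \sqrt{7} - 3277\right) = 7529 \left(i \sqrt{7} - 3277\right) = 7529 \left(-3277 + i \sqrt{7}\right) = -24672533 + 7529 i \sqrt{7}$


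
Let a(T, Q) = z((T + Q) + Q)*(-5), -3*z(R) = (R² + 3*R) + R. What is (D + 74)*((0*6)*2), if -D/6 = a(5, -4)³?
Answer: 0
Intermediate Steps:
z(R) = -4*R/3 - R²/3 (z(R) = -((R² + 3*R) + R)/3 = -(R² + 4*R)/3 = -4*R/3 - R²/3)
a(T, Q) = 5*(T + 2*Q)*(4 + T + 2*Q)/3 (a(T, Q) = -((T + Q) + Q)*(4 + ((T + Q) + Q))/3*(-5) = -((Q + T) + Q)*(4 + ((Q + T) + Q))/3*(-5) = -(T + 2*Q)*(4 + (T + 2*Q))/3*(-5) = -(T + 2*Q)*(4 + T + 2*Q)/3*(-5) = 5*(T + 2*Q)*(4 + T + 2*Q)/3)
D = 750 (D = -6*125*(5 + 2*(-4))³*(4 + 5 + 2*(-4))³/27 = -6*125*(5 - 8)³*(4 + 5 - 8)³/27 = -6*((5/3)*(-3)*1)³ = -6*(-5)³ = -6*(-125) = 750)
(D + 74)*((0*6)*2) = (750 + 74)*((0*6)*2) = 824*(0*2) = 824*0 = 0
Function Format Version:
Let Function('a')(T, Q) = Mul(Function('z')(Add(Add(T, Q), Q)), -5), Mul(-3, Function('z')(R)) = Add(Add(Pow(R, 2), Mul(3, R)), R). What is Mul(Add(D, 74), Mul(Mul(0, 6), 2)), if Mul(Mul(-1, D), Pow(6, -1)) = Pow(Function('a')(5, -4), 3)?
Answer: 0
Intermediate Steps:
Function('z')(R) = Add(Mul(Rational(-4, 3), R), Mul(Rational(-1, 3), Pow(R, 2))) (Function('z')(R) = Mul(Rational(-1, 3), Add(Add(Pow(R, 2), Mul(3, R)), R)) = Mul(Rational(-1, 3), Add(Pow(R, 2), Mul(4, R))) = Add(Mul(Rational(-4, 3), R), Mul(Rational(-1, 3), Pow(R, 2))))
Function('a')(T, Q) = Mul(Rational(5, 3), Add(T, Mul(2, Q)), Add(4, T, Mul(2, Q))) (Function('a')(T, Q) = Mul(Mul(Rational(-1, 3), Add(Add(T, Q), Q), Add(4, Add(Add(T, Q), Q))), -5) = Mul(Mul(Rational(-1, 3), Add(Add(Q, T), Q), Add(4, Add(Add(Q, T), Q))), -5) = Mul(Mul(Rational(-1, 3), Add(T, Mul(2, Q)), Add(4, Add(T, Mul(2, Q)))), -5) = Mul(Mul(Rational(-1, 3), Add(T, Mul(2, Q)), Add(4, T, Mul(2, Q))), -5) = Mul(Rational(5, 3), Add(T, Mul(2, Q)), Add(4, T, Mul(2, Q))))
D = 750 (D = Mul(-6, Pow(Mul(Rational(5, 3), Add(5, Mul(2, -4)), Add(4, 5, Mul(2, -4))), 3)) = Mul(-6, Pow(Mul(Rational(5, 3), Add(5, -8), Add(4, 5, -8)), 3)) = Mul(-6, Pow(Mul(Rational(5, 3), -3, 1), 3)) = Mul(-6, Pow(-5, 3)) = Mul(-6, -125) = 750)
Mul(Add(D, 74), Mul(Mul(0, 6), 2)) = Mul(Add(750, 74), Mul(Mul(0, 6), 2)) = Mul(824, Mul(0, 2)) = Mul(824, 0) = 0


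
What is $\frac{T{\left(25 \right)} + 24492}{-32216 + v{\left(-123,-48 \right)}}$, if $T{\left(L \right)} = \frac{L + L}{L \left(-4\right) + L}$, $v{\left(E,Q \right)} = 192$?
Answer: $- \frac{36737}{48036} \approx -0.76478$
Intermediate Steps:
$T{\left(L \right)} = - \frac{2}{3}$ ($T{\left(L \right)} = \frac{2 L}{- 4 L + L} = \frac{2 L}{\left(-3\right) L} = 2 L \left(- \frac{1}{3 L}\right) = - \frac{2}{3}$)
$\frac{T{\left(25 \right)} + 24492}{-32216 + v{\left(-123,-48 \right)}} = \frac{- \frac{2}{3} + 24492}{-32216 + 192} = \frac{73474}{3 \left(-32024\right)} = \frac{73474}{3} \left(- \frac{1}{32024}\right) = - \frac{36737}{48036}$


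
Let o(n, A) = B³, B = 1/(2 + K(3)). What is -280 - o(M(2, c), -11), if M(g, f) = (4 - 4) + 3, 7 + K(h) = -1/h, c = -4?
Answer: -1146853/4096 ≈ -279.99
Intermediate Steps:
K(h) = -7 - 1/h
B = -3/16 (B = 1/(2 + (-7 - 1/3)) = 1/(2 + (-7 - 1*⅓)) = 1/(2 + (-7 - ⅓)) = 1/(2 - 22/3) = 1/(-16/3) = -3/16 ≈ -0.18750)
M(g, f) = 3 (M(g, f) = 0 + 3 = 3)
o(n, A) = -27/4096 (o(n, A) = (-3/16)³ = -27/4096)
-280 - o(M(2, c), -11) = -280 - 1*(-27/4096) = -280 + 27/4096 = -1146853/4096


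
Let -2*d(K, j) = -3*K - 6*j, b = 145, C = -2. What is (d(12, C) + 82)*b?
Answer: 13630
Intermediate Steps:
d(K, j) = 3*j + 3*K/2 (d(K, j) = -(-3*K - 6*j)/2 = -(-6*j - 3*K)/2 = 3*j + 3*K/2)
(d(12, C) + 82)*b = ((3*(-2) + (3/2)*12) + 82)*145 = ((-6 + 18) + 82)*145 = (12 + 82)*145 = 94*145 = 13630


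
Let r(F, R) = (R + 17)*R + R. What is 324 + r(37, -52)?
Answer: 2092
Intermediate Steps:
r(F, R) = R + R*(17 + R) (r(F, R) = (17 + R)*R + R = R*(17 + R) + R = R + R*(17 + R))
324 + r(37, -52) = 324 - 52*(18 - 52) = 324 - 52*(-34) = 324 + 1768 = 2092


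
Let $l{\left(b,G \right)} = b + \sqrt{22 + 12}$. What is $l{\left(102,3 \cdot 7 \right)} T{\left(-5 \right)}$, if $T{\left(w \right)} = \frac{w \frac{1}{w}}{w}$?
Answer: $- \frac{102}{5} - \frac{\sqrt{34}}{5} \approx -21.566$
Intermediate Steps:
$l{\left(b,G \right)} = b + \sqrt{34}$
$T{\left(w \right)} = \frac{1}{w}$ ($T{\left(w \right)} = 1 \frac{1}{w} = \frac{1}{w}$)
$l{\left(102,3 \cdot 7 \right)} T{\left(-5 \right)} = \frac{102 + \sqrt{34}}{-5} = \left(102 + \sqrt{34}\right) \left(- \frac{1}{5}\right) = - \frac{102}{5} - \frac{\sqrt{34}}{5}$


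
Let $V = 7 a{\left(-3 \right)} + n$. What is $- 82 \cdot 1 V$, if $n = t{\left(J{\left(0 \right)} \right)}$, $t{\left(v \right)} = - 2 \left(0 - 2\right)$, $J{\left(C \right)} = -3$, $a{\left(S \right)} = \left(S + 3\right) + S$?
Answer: $1394$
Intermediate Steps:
$a{\left(S \right)} = 3 + 2 S$ ($a{\left(S \right)} = \left(3 + S\right) + S = 3 + 2 S$)
$t{\left(v \right)} = 4$ ($t{\left(v \right)} = \left(-2\right) \left(-2\right) = 4$)
$n = 4$
$V = -17$ ($V = 7 \left(3 + 2 \left(-3\right)\right) + 4 = 7 \left(3 - 6\right) + 4 = 7 \left(-3\right) + 4 = -21 + 4 = -17$)
$- 82 \cdot 1 V = - 82 \cdot 1 \left(-17\right) = - 82 \left(-17\right) = \left(-1\right) \left(-1394\right) = 1394$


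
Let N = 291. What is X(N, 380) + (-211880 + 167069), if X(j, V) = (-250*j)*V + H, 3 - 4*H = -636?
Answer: -110758605/4 ≈ -2.7690e+7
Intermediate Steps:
H = 639/4 (H = ¾ - ¼*(-636) = ¾ + 159 = 639/4 ≈ 159.75)
X(j, V) = 639/4 - 250*V*j (X(j, V) = (-250*j)*V + 639/4 = -250*V*j + 639/4 = 639/4 - 250*V*j)
X(N, 380) + (-211880 + 167069) = (639/4 - 250*380*291) + (-211880 + 167069) = (639/4 - 27645000) - 44811 = -110579361/4 - 44811 = -110758605/4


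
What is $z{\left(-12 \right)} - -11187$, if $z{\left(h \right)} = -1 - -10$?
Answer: $11196$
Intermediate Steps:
$z{\left(h \right)} = 9$ ($z{\left(h \right)} = -1 + 10 = 9$)
$z{\left(-12 \right)} - -11187 = 9 - -11187 = 9 + 11187 = 11196$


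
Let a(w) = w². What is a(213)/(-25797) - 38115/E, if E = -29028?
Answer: -37079853/83203924 ≈ -0.44565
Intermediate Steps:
a(213)/(-25797) - 38115/E = 213²/(-25797) - 38115/(-29028) = 45369*(-1/25797) - 38115*(-1/29028) = -15123/8599 + 12705/9676 = -37079853/83203924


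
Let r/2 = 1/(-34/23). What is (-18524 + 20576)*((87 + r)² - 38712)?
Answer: -18607191264/289 ≈ -6.4385e+7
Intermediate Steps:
r = -23/17 (r = 2/((-34/23)) = 2/((-34*1/23)) = 2/(-34/23) = 2*(-23/34) = -23/17 ≈ -1.3529)
(-18524 + 20576)*((87 + r)² - 38712) = (-18524 + 20576)*((87 - 23/17)² - 38712) = 2052*((1456/17)² - 38712) = 2052*(2119936/289 - 38712) = 2052*(-9067832/289) = -18607191264/289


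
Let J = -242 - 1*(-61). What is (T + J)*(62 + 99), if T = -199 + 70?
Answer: -49910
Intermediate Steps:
T = -129
J = -181 (J = -242 + 61 = -181)
(T + J)*(62 + 99) = (-129 - 181)*(62 + 99) = -310*161 = -49910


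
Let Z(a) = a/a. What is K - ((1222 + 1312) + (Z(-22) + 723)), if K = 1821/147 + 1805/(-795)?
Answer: -25304254/7791 ≈ -3247.9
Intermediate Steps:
Z(a) = 1
K = 78824/7791 (K = 1821*(1/147) + 1805*(-1/795) = 607/49 - 361/159 = 78824/7791 ≈ 10.117)
K - ((1222 + 1312) + (Z(-22) + 723)) = 78824/7791 - ((1222 + 1312) + (1 + 723)) = 78824/7791 - (2534 + 724) = 78824/7791 - 1*3258 = 78824/7791 - 3258 = -25304254/7791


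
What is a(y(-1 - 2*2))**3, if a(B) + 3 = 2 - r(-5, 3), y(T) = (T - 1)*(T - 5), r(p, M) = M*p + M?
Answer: 1331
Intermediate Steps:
r(p, M) = M + M*p
y(T) = (-1 + T)*(-5 + T)
a(B) = 11 (a(B) = -3 + (2 - 3*(1 - 5)) = -3 + (2 - 3*(-4)) = -3 + (2 - 1*(-12)) = -3 + (2 + 12) = -3 + 14 = 11)
a(y(-1 - 2*2))**3 = 11**3 = 1331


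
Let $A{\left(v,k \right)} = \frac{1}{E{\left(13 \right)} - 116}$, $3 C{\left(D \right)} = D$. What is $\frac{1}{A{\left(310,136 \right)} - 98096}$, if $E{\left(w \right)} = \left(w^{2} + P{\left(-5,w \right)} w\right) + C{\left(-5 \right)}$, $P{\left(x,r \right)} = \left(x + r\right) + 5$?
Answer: $- \frac{661}{64841453} \approx -1.0194 \cdot 10^{-5}$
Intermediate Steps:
$C{\left(D \right)} = \frac{D}{3}$
$P{\left(x,r \right)} = 5 + r + x$ ($P{\left(x,r \right)} = \left(r + x\right) + 5 = 5 + r + x$)
$E{\left(w \right)} = - \frac{5}{3} + 2 w^{2}$ ($E{\left(w \right)} = \left(w^{2} + \left(5 + w - 5\right) w\right) + \frac{1}{3} \left(-5\right) = \left(w^{2} + w w\right) - \frac{5}{3} = \left(w^{2} + w^{2}\right) - \frac{5}{3} = 2 w^{2} - \frac{5}{3} = - \frac{5}{3} + 2 w^{2}$)
$A{\left(v,k \right)} = \frac{3}{661}$ ($A{\left(v,k \right)} = \frac{1}{\left(- \frac{5}{3} + 2 \cdot 13^{2}\right) - 116} = \frac{1}{\left(- \frac{5}{3} + 2 \cdot 169\right) - 116} = \frac{1}{\left(- \frac{5}{3} + 338\right) - 116} = \frac{1}{\frac{1009}{3} - 116} = \frac{1}{\frac{661}{3}} = \frac{3}{661}$)
$\frac{1}{A{\left(310,136 \right)} - 98096} = \frac{1}{\frac{3}{661} - 98096} = \frac{1}{- \frac{64841453}{661}} = - \frac{661}{64841453}$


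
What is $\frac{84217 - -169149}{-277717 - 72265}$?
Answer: $- \frac{126683}{174991} \approx -0.72394$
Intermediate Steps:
$\frac{84217 - -169149}{-277717 - 72265} = \frac{84217 + 169149}{-349982} = 253366 \left(- \frac{1}{349982}\right) = - \frac{126683}{174991}$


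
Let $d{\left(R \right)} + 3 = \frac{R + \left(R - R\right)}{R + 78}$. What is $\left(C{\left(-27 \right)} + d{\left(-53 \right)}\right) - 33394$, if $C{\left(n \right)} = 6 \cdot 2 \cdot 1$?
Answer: $- \frac{834678}{25} \approx -33387.0$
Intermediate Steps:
$C{\left(n \right)} = 12$ ($C{\left(n \right)} = 12 \cdot 1 = 12$)
$d{\left(R \right)} = -3 + \frac{R}{78 + R}$ ($d{\left(R \right)} = -3 + \frac{R + \left(R - R\right)}{R + 78} = -3 + \frac{R + 0}{78 + R} = -3 + \frac{R}{78 + R}$)
$\left(C{\left(-27 \right)} + d{\left(-53 \right)}\right) - 33394 = \left(12 + \frac{2 \left(-117 - -53\right)}{78 - 53}\right) - 33394 = \left(12 + \frac{2 \left(-117 + 53\right)}{25}\right) - 33394 = \left(12 + 2 \cdot \frac{1}{25} \left(-64\right)\right) - 33394 = \left(12 - \frac{128}{25}\right) - 33394 = \frac{172}{25} - 33394 = - \frac{834678}{25}$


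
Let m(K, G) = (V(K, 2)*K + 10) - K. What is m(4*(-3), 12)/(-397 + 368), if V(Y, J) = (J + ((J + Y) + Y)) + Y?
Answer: -14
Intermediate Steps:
V(Y, J) = 2*J + 3*Y (V(Y, J) = (J + (J + 2*Y)) + Y = (2*J + 2*Y) + Y = 2*J + 3*Y)
m(K, G) = 10 - K + K*(4 + 3*K) (m(K, G) = ((2*2 + 3*K)*K + 10) - K = ((4 + 3*K)*K + 10) - K = (K*(4 + 3*K) + 10) - K = (10 + K*(4 + 3*K)) - K = 10 - K + K*(4 + 3*K))
m(4*(-3), 12)/(-397 + 368) = (10 - 4*(-3) + (4*(-3))*(4 + 3*(4*(-3))))/(-397 + 368) = (10 - 1*(-12) - 12*(4 + 3*(-12)))/(-29) = -(10 + 12 - 12*(4 - 36))/29 = -(10 + 12 - 12*(-32))/29 = -(10 + 12 + 384)/29 = -1/29*406 = -14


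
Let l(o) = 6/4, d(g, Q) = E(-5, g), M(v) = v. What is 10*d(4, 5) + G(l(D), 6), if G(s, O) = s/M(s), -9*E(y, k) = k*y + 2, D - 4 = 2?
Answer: 21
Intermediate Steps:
D = 6 (D = 4 + 2 = 6)
E(y, k) = -2/9 - k*y/9 (E(y, k) = -(k*y + 2)/9 = -(2 + k*y)/9 = -2/9 - k*y/9)
d(g, Q) = -2/9 + 5*g/9 (d(g, Q) = -2/9 - ⅑*g*(-5) = -2/9 + 5*g/9)
l(o) = 3/2 (l(o) = 6*(¼) = 3/2)
G(s, O) = 1 (G(s, O) = s/s = 1)
10*d(4, 5) + G(l(D), 6) = 10*(-2/9 + (5/9)*4) + 1 = 10*(-2/9 + 20/9) + 1 = 10*2 + 1 = 20 + 1 = 21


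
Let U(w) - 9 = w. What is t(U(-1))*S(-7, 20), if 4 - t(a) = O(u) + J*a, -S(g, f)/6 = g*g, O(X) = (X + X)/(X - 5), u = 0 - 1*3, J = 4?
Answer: 16905/2 ≈ 8452.5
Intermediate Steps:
U(w) = 9 + w
u = -3 (u = 0 - 3 = -3)
O(X) = 2*X/(-5 + X) (O(X) = (2*X)/(-5 + X) = 2*X/(-5 + X))
S(g, f) = -6*g² (S(g, f) = -6*g*g = -6*g²)
t(a) = 13/4 - 4*a (t(a) = 4 - (2*(-3)/(-5 - 3) + 4*a) = 4 - (2*(-3)/(-8) + 4*a) = 4 - (2*(-3)*(-⅛) + 4*a) = 4 - (¾ + 4*a) = 4 + (-¾ - 4*a) = 13/4 - 4*a)
t(U(-1))*S(-7, 20) = (13/4 - 4*(9 - 1))*(-6*(-7)²) = (13/4 - 4*8)*(-6*49) = (13/4 - 32)*(-294) = -115/4*(-294) = 16905/2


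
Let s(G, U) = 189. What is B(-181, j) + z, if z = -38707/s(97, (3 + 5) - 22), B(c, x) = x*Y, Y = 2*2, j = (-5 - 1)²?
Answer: -11491/189 ≈ -60.799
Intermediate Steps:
j = 36 (j = (-6)² = 36)
Y = 4
B(c, x) = 4*x (B(c, x) = x*4 = 4*x)
z = -38707/189 ≈ -204.80
B(-181, j) + z = 4*36 - 38707/189 = 144 - 38707/189 = -11491/189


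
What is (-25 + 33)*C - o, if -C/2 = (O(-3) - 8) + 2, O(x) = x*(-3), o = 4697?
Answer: -4745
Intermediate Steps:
O(x) = -3*x
C = -6 (C = -2*((-3*(-3) - 8) + 2) = -2*((9 - 8) + 2) = -2*(1 + 2) = -2*3 = -6)
(-25 + 33)*C - o = (-25 + 33)*(-6) - 1*4697 = 8*(-6) - 4697 = -48 - 4697 = -4745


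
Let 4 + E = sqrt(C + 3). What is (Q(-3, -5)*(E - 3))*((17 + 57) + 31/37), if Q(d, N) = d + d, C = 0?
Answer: 116298/37 - 16614*sqrt(3)/37 ≈ 2365.5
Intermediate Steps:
Q(d, N) = 2*d
E = -4 + sqrt(3) (E = -4 + sqrt(0 + 3) = -4 + sqrt(3) ≈ -2.2679)
(Q(-3, -5)*(E - 3))*((17 + 57) + 31/37) = ((2*(-3))*((-4 + sqrt(3)) - 3))*((17 + 57) + 31/37) = (-6*(-7 + sqrt(3)))*(74 + 31*(1/37)) = (42 - 6*sqrt(3))*(74 + 31/37) = (42 - 6*sqrt(3))*(2769/37) = 116298/37 - 16614*sqrt(3)/37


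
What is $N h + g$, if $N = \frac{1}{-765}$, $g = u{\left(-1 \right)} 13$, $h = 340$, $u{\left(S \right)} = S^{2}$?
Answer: $\frac{113}{9} \approx 12.556$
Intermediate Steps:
$g = 13$ ($g = \left(-1\right)^{2} \cdot 13 = 1 \cdot 13 = 13$)
$N = - \frac{1}{765} \approx -0.0013072$
$N h + g = \left(- \frac{1}{765}\right) 340 + 13 = - \frac{4}{9} + 13 = \frac{113}{9}$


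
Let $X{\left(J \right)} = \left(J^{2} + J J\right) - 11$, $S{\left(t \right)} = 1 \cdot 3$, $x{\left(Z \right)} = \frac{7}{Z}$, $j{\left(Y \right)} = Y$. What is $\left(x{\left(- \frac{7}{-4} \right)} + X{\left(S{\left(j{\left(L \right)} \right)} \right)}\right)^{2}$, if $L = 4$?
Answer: $121$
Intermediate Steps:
$S{\left(t \right)} = 3$
$X{\left(J \right)} = -11 + 2 J^{2}$ ($X{\left(J \right)} = \left(J^{2} + J^{2}\right) - 11 = 2 J^{2} - 11 = -11 + 2 J^{2}$)
$\left(x{\left(- \frac{7}{-4} \right)} + X{\left(S{\left(j{\left(L \right)} \right)} \right)}\right)^{2} = \left(\frac{7}{\left(-7\right) \frac{1}{-4}} - \left(11 - 2 \cdot 3^{2}\right)\right)^{2} = \left(\frac{7}{\left(-7\right) \left(- \frac{1}{4}\right)} + \left(-11 + 2 \cdot 9\right)\right)^{2} = \left(\frac{7}{\frac{7}{4}} + \left(-11 + 18\right)\right)^{2} = \left(7 \cdot \frac{4}{7} + 7\right)^{2} = \left(4 + 7\right)^{2} = 11^{2} = 121$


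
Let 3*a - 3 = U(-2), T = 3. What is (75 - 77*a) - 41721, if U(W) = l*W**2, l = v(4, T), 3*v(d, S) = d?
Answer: -376739/9 ≈ -41860.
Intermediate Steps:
v(d, S) = d/3
l = 4/3 (l = (1/3)*4 = 4/3 ≈ 1.3333)
U(W) = 4*W**2/3
a = 25/9 (a = 1 + ((4/3)*(-2)**2)/3 = 1 + ((4/3)*4)/3 = 1 + (1/3)*(16/3) = 1 + 16/9 = 25/9 ≈ 2.7778)
(75 - 77*a) - 41721 = (75 - 77*25/9) - 41721 = (75 - 1925/9) - 41721 = -1250/9 - 41721 = -376739/9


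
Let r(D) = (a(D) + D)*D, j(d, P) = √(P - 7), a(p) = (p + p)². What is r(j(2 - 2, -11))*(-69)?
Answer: 1242 + 14904*I*√2 ≈ 1242.0 + 21077.0*I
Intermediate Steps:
a(p) = 4*p² (a(p) = (2*p)² = 4*p²)
j(d, P) = √(-7 + P)
r(D) = D*(D + 4*D²) (r(D) = (4*D² + D)*D = (D + 4*D²)*D = D*(D + 4*D²))
r(j(2 - 2, -11))*(-69) = ((√(-7 - 11))²*(1 + 4*√(-7 - 11)))*(-69) = ((√(-18))²*(1 + 4*√(-18)))*(-69) = ((3*I*√2)²*(1 + 4*(3*I*√2)))*(-69) = -18*(1 + 12*I*√2)*(-69) = (-18 - 216*I*√2)*(-69) = 1242 + 14904*I*√2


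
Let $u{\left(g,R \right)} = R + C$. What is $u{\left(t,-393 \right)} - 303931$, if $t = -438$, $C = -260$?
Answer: $-304584$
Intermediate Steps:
$u{\left(g,R \right)} = -260 + R$ ($u{\left(g,R \right)} = R - 260 = -260 + R$)
$u{\left(t,-393 \right)} - 303931 = \left(-260 - 393\right) - 303931 = -653 - 303931 = -304584$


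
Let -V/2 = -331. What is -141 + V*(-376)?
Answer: -249053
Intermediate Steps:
V = 662 (V = -2*(-331) = 662)
-141 + V*(-376) = -141 + 662*(-376) = -141 - 248912 = -249053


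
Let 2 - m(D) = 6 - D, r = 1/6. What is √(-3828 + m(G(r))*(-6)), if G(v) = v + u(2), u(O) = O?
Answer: I*√3817 ≈ 61.782*I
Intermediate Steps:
r = ⅙ ≈ 0.16667
G(v) = 2 + v (G(v) = v + 2 = 2 + v)
m(D) = -4 + D (m(D) = 2 - (6 - D) = 2 + (-6 + D) = -4 + D)
√(-3828 + m(G(r))*(-6)) = √(-3828 + (-4 + (2 + ⅙))*(-6)) = √(-3828 + (-4 + 13/6)*(-6)) = √(-3828 - 11/6*(-6)) = √(-3828 + 11) = √(-3817) = I*√3817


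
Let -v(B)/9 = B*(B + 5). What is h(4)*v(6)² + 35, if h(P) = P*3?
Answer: 4234067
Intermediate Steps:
h(P) = 3*P
v(B) = -9*B*(5 + B) (v(B) = -9*B*(B + 5) = -9*B*(5 + B))
h(4)*v(6)² + 35 = (3*4)*(-9*6*(5 + 6))² + 35 = 12*(-9*6*11)² + 35 = 12*(-594)² + 35 = 12*352836 + 35 = 4234032 + 35 = 4234067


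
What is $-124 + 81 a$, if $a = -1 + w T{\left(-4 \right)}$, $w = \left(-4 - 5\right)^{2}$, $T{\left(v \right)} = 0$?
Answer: $-205$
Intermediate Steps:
$w = 81$ ($w = \left(-9\right)^{2} = 81$)
$a = -1$ ($a = -1 + 81 \cdot 0 = -1 + 0 = -1$)
$-124 + 81 a = -124 + 81 \left(-1\right) = -124 - 81 = -205$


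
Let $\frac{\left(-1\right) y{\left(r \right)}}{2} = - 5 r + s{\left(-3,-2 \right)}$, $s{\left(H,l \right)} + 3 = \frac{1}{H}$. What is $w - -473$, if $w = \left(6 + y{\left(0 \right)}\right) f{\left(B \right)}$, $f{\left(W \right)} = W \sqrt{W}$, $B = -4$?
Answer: $473 - \frac{304 i}{3} \approx 473.0 - 101.33 i$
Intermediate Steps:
$f{\left(W \right)} = W^{\frac{3}{2}}$
$s{\left(H,l \right)} = -3 + \frac{1}{H}$
$y{\left(r \right)} = \frac{20}{3} + 10 r$ ($y{\left(r \right)} = - 2 \left(- 5 r - \left(3 - \frac{1}{-3}\right)\right) = - 2 \left(- 5 r - \frac{10}{3}\right) = - 2 \left(- \frac{10}{3} - 5 r\right) = \frac{20}{3} + 10 r$)
$w = - \frac{304 i}{3}$ ($w = \left(6 + \left(\frac{20}{3} + 10 \cdot 0\right)\right) \left(-4\right)^{\frac{3}{2}} = \left(6 + \left(\frac{20}{3} + 0\right)\right) \left(- 8 i\right) = \left(6 + \frac{20}{3}\right) \left(- 8 i\right) = \frac{38 \left(- 8 i\right)}{3} = - \frac{304 i}{3} \approx - 101.33 i$)
$w - -473 = - \frac{304 i}{3} - -473 = - \frac{304 i}{3} + 473 = 473 - \frac{304 i}{3}$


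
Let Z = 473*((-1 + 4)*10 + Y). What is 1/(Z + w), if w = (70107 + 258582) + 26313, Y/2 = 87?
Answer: 1/451494 ≈ 2.2149e-6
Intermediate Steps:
Y = 174 (Y = 2*87 = 174)
Z = 96492 (Z = 473*((-1 + 4)*10 + 174) = 473*(3*10 + 174) = 473*(30 + 174) = 473*204 = 96492)
w = 355002 (w = 328689 + 26313 = 355002)
1/(Z + w) = 1/(96492 + 355002) = 1/451494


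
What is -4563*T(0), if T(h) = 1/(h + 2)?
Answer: -4563/2 ≈ -2281.5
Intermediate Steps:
T(h) = 1/(2 + h)
-4563*T(0) = -4563/(2 + 0) = -4563/2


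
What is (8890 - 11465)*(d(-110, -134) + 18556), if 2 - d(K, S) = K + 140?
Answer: -47709600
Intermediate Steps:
d(K, S) = -138 - K (d(K, S) = 2 - (K + 140) = 2 - (140 + K) = 2 + (-140 - K) = -138 - K)
(8890 - 11465)*(d(-110, -134) + 18556) = (8890 - 11465)*((-138 - 1*(-110)) + 18556) = -2575*((-138 + 110) + 18556) = -2575*(-28 + 18556) = -2575*18528 = -47709600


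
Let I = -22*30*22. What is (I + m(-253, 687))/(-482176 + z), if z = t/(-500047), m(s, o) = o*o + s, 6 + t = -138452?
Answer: -114309744106/120555261907 ≈ -0.94819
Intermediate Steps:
t = -138458 (t = -6 - 138452 = -138458)
m(s, o) = s + o**2 (m(s, o) = o**2 + s = s + o**2)
z = 138458/500047 (z = -138458/(-500047) = -138458*(-1/500047) = 138458/500047 ≈ 0.27689)
I = -14520 (I = -660*22 = -14520)
(I + m(-253, 687))/(-482176 + z) = (-14520 + (-253 + 687**2))/(-482176 + 138458/500047) = (-14520 + (-253 + 471969))/(-241110523814/500047) = (-14520 + 471716)*(-500047/241110523814) = 457196*(-500047/241110523814) = -114309744106/120555261907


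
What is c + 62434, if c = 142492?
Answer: 204926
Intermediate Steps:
c + 62434 = 142492 + 62434 = 204926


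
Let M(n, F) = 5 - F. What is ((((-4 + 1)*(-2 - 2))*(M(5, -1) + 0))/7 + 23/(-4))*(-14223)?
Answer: -1806321/28 ≈ -64511.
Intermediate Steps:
((((-4 + 1)*(-2 - 2))*(M(5, -1) + 0))/7 + 23/(-4))*(-14223) = ((((-4 + 1)*(-2 - 2))*((5 - 1*(-1)) + 0))/7 + 23/(-4))*(-14223) = (((-3*(-4))*((5 + 1) + 0))*(⅐) + 23*(-¼))*(-14223) = ((12*(6 + 0))*(⅐) - 23/4)*(-14223) = ((12*6)*(⅐) - 23/4)*(-14223) = (72*(⅐) - 23/4)*(-14223) = (72/7 - 23/4)*(-14223) = (127/28)*(-14223) = -1806321/28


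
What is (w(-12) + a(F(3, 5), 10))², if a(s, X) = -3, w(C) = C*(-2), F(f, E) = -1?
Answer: 441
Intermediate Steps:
w(C) = -2*C
(w(-12) + a(F(3, 5), 10))² = (-2*(-12) - 3)² = (24 - 3)² = 21² = 441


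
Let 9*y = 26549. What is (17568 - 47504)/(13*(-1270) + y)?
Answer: 269424/122041 ≈ 2.2077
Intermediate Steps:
y = 26549/9 (y = (⅑)*26549 = 26549/9 ≈ 2949.9)
(17568 - 47504)/(13*(-1270) + y) = (17568 - 47504)/(13*(-1270) + 26549/9) = -29936/(-16510 + 26549/9) = -29936/(-122041/9) = -29936*(-9/122041) = 269424/122041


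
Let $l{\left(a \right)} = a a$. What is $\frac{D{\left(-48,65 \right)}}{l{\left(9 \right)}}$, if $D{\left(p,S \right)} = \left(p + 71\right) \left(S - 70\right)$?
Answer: $- \frac{115}{81} \approx -1.4198$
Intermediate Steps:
$l{\left(a \right)} = a^{2}$
$D{\left(p,S \right)} = \left(-70 + S\right) \left(71 + p\right)$ ($D{\left(p,S \right)} = \left(71 + p\right) \left(-70 + S\right) = \left(-70 + S\right) \left(71 + p\right)$)
$\frac{D{\left(-48,65 \right)}}{l{\left(9 \right)}} = \frac{-4970 - -3360 + 71 \cdot 65 + 65 \left(-48\right)}{9^{2}} = \frac{-4970 + 3360 + 4615 - 3120}{81} = \left(-115\right) \frac{1}{81} = - \frac{115}{81}$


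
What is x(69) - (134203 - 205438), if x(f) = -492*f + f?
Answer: 37356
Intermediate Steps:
x(f) = -491*f
x(69) - (134203 - 205438) = -491*69 - (134203 - 205438) = -33879 - 1*(-71235) = -33879 + 71235 = 37356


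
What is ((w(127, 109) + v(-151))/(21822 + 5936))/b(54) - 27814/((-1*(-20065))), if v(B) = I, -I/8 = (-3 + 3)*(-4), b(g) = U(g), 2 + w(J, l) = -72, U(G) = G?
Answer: -20846389729/15038035290 ≈ -1.3862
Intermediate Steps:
w(J, l) = -74 (w(J, l) = -2 - 72 = -74)
b(g) = g
I = 0 (I = -8*(-3 + 3)*(-4) = -0*(-4) = -8*0 = 0)
v(B) = 0
((w(127, 109) + v(-151))/(21822 + 5936))/b(54) - 27814/((-1*(-20065))) = ((-74 + 0)/(21822 + 5936))/54 - 27814/((-1*(-20065))) = -74/27758*(1/54) - 27814/20065 = -74*1/27758*(1/54) - 27814*1/20065 = -37/13879*1/54 - 27814/20065 = -37/749466 - 27814/20065 = -20846389729/15038035290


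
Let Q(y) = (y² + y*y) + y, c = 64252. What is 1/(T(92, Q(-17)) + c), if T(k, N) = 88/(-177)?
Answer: 177/11372516 ≈ 1.5564e-5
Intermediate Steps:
Q(y) = y + 2*y² (Q(y) = (y² + y²) + y = 2*y² + y = y + 2*y²)
T(k, N) = -88/177 (T(k, N) = 88*(-1/177) = -88/177)
1/(T(92, Q(-17)) + c) = 1/(-88/177 + 64252) = 1/(11372516/177) = 177/11372516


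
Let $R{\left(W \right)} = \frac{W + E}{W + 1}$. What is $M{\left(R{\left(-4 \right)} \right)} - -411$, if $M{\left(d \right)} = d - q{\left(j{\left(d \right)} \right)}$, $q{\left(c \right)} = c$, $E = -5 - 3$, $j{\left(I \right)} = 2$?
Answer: $413$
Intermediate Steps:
$E = -8$ ($E = -5 - 3 = -8$)
$R{\left(W \right)} = \frac{-8 + W}{1 + W}$ ($R{\left(W \right)} = \frac{W - 8}{W + 1} = \frac{-8 + W}{1 + W}$)
$M{\left(d \right)} = -2 + d$ ($M{\left(d \right)} = d - 2 = -2 + d$)
$M{\left(R{\left(-4 \right)} \right)} - -411 = \left(-2 + \frac{-8 - 4}{1 - 4}\right) - -411 = \left(-2 + \frac{1}{-3} \left(-12\right)\right) + 411 = \left(-2 - -4\right) + 411 = \left(-2 + 4\right) + 411 = 2 + 411 = 413$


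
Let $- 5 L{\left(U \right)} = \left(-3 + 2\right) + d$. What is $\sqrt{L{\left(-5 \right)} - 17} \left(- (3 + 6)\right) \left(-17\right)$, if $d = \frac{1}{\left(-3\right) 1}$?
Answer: $\frac{51 i \sqrt{3765}}{5} \approx 625.87 i$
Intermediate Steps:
$d = - \frac{1}{3}$ ($d = \left(- \frac{1}{3}\right) 1 = - \frac{1}{3} \approx -0.33333$)
$L{\left(U \right)} = \frac{4}{15}$ ($L{\left(U \right)} = - \frac{\left(-3 + 2\right) - \frac{1}{3}}{5} = - \frac{-1 - \frac{1}{3}}{5} = \left(- \frac{1}{5}\right) \left(- \frac{4}{3}\right) = \frac{4}{15}$)
$\sqrt{L{\left(-5 \right)} - 17} \left(- (3 + 6)\right) \left(-17\right) = \sqrt{\frac{4}{15} - 17} \left(- (3 + 6)\right) \left(-17\right) = \sqrt{- \frac{251}{15}} \left(\left(-1\right) 9\right) \left(-17\right) = \frac{i \sqrt{3765}}{15} \left(-9\right) \left(-17\right) = - \frac{3 i \sqrt{3765}}{5} \left(-17\right) = \frac{51 i \sqrt{3765}}{5}$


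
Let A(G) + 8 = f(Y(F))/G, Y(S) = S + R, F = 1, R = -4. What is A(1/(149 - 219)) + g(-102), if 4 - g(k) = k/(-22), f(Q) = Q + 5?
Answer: -1635/11 ≈ -148.64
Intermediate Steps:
Y(S) = -4 + S (Y(S) = S - 4 = -4 + S)
f(Q) = 5 + Q
g(k) = 4 + k/22 (g(k) = 4 - k/(-22) = 4 - k*(-1)/22 = 4 - (-1)*k/22 = 4 + k/22)
A(G) = -8 + 2/G (A(G) = -8 + (5 + (-4 + 1))/G = -8 + (5 - 3)/G = -8 + 2/G)
A(1/(149 - 219)) + g(-102) = (-8 + 2/(1/(149 - 219))) + (4 + (1/22)*(-102)) = (-8 + 2/(1/(-70))) + (4 - 51/11) = (-8 + 2/(-1/70)) - 7/11 = (-8 + 2*(-70)) - 7/11 = (-8 - 140) - 7/11 = -148 - 7/11 = -1635/11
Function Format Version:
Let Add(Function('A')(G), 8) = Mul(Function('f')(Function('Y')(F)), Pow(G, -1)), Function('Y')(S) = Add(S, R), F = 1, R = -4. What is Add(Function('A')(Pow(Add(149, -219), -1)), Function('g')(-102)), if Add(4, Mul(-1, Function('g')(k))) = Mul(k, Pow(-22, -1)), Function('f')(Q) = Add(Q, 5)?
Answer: Rational(-1635, 11) ≈ -148.64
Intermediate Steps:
Function('Y')(S) = Add(-4, S) (Function('Y')(S) = Add(S, -4) = Add(-4, S))
Function('f')(Q) = Add(5, Q)
Function('g')(k) = Add(4, Mul(Rational(1, 22), k)) (Function('g')(k) = Add(4, Mul(-1, Mul(k, Pow(-22, -1)))) = Add(4, Mul(-1, Mul(k, Rational(-1, 22)))) = Add(4, Mul(-1, Mul(Rational(-1, 22), k))) = Add(4, Mul(Rational(1, 22), k)))
Function('A')(G) = Add(-8, Mul(2, Pow(G, -1))) (Function('A')(G) = Add(-8, Mul(Add(5, Add(-4, 1)), Pow(G, -1))) = Add(-8, Mul(Add(5, -3), Pow(G, -1))) = Add(-8, Mul(2, Pow(G, -1))))
Add(Function('A')(Pow(Add(149, -219), -1)), Function('g')(-102)) = Add(Add(-8, Mul(2, Pow(Pow(Add(149, -219), -1), -1))), Add(4, Mul(Rational(1, 22), -102))) = Add(Add(-8, Mul(2, Pow(Pow(-70, -1), -1))), Add(4, Rational(-51, 11))) = Add(Add(-8, Mul(2, Pow(Rational(-1, 70), -1))), Rational(-7, 11)) = Add(Add(-8, Mul(2, -70)), Rational(-7, 11)) = Add(Add(-8, -140), Rational(-7, 11)) = Add(-148, Rational(-7, 11)) = Rational(-1635, 11)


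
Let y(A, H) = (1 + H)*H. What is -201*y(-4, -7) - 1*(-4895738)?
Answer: 4887296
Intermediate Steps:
y(A, H) = H*(1 + H)
-201*y(-4, -7) - 1*(-4895738) = -(-1407)*(1 - 7) - 1*(-4895738) = -(-1407)*(-6) + 4895738 = -201*42 + 4895738 = -8442 + 4895738 = 4887296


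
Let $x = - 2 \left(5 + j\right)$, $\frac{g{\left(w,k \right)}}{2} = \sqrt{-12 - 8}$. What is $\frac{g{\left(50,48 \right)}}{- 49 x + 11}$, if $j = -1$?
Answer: $\frac{4 i \sqrt{5}}{403} \approx 0.022194 i$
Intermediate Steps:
$g{\left(w,k \right)} = 4 i \sqrt{5}$ ($g{\left(w,k \right)} = 2 \sqrt{-12 - 8} = 2 \sqrt{-20} = 2 \cdot 2 i \sqrt{5} = 4 i \sqrt{5}$)
$x = -8$ ($x = - 2 \left(5 - 1\right) = \left(-2\right) 4 = -8$)
$\frac{g{\left(50,48 \right)}}{- 49 x + 11} = \frac{4 i \sqrt{5}}{\left(-49\right) \left(-8\right) + 11} = \frac{4 i \sqrt{5}}{392 + 11} = \frac{4 i \sqrt{5}}{403}$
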